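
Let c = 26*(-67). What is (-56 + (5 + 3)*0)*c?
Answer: 97552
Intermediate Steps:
c = -1742
(-56 + (5 + 3)*0)*c = (-56 + (5 + 3)*0)*(-1742) = (-56 + 8*0)*(-1742) = (-56 + 0)*(-1742) = -56*(-1742) = 97552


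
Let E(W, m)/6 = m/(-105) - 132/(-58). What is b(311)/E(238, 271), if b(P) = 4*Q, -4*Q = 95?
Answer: 96425/1858 ≈ 51.897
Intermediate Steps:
E(W, m) = 396/29 - 2*m/35 (E(W, m) = 6*(m/(-105) - 132/(-58)) = 6*(m*(-1/105) - 132*(-1/58)) = 6*(-m/105 + 66/29) = 6*(66/29 - m/105) = 396/29 - 2*m/35)
Q = -95/4 (Q = -¼*95 = -95/4 ≈ -23.750)
b(P) = -95 (b(P) = 4*(-95/4) = -95)
b(311)/E(238, 271) = -95/(396/29 - 2/35*271) = -95/(396/29 - 542/35) = -95/(-1858/1015) = -95*(-1015/1858) = 96425/1858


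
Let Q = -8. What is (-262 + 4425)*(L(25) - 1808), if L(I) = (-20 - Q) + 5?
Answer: -7555845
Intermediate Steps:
L(I) = -7 (L(I) = (-20 - 1*(-8)) + 5 = (-20 + 8) + 5 = -12 + 5 = -7)
(-262 + 4425)*(L(25) - 1808) = (-262 + 4425)*(-7 - 1808) = 4163*(-1815) = -7555845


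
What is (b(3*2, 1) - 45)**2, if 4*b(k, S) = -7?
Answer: 34969/16 ≈ 2185.6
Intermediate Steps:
b(k, S) = -7/4 (b(k, S) = (1/4)*(-7) = -7/4)
(b(3*2, 1) - 45)**2 = (-7/4 - 45)**2 = (-187/4)**2 = 34969/16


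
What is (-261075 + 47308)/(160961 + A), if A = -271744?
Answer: 213767/110783 ≈ 1.9296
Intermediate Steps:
(-261075 + 47308)/(160961 + A) = (-261075 + 47308)/(160961 - 271744) = -213767/(-110783) = -213767*(-1/110783) = 213767/110783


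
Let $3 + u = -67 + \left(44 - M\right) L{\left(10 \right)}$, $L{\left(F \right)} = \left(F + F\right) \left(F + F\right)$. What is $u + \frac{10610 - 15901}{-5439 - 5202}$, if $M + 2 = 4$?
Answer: $\frac{178029221}{10641} \approx 16731.0$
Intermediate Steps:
$M = 2$ ($M = -2 + 4 = 2$)
$L{\left(F \right)} = 4 F^{2}$ ($L{\left(F \right)} = 2 F 2 F = 4 F^{2}$)
$u = 16730$ ($u = -3 - \left(67 - \left(44 - 2\right) 4 \cdot 10^{2}\right) = -3 - \left(67 - \left(44 - 2\right) 4 \cdot 100\right) = -3 + \left(-67 + 42 \cdot 400\right) = -3 + \left(-67 + 16800\right) = -3 + 16733 = 16730$)
$u + \frac{10610 - 15901}{-5439 - 5202} = 16730 + \frac{10610 - 15901}{-5439 - 5202} = 16730 - \frac{5291}{-10641} = 16730 - - \frac{5291}{10641} = 16730 + \frac{5291}{10641} = \frac{178029221}{10641}$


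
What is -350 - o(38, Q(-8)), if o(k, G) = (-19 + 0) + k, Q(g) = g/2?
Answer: -369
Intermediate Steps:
Q(g) = g/2 (Q(g) = g*(½) = g/2)
o(k, G) = -19 + k
-350 - o(38, Q(-8)) = -350 - (-19 + 38) = -350 - 1*19 = -350 - 19 = -369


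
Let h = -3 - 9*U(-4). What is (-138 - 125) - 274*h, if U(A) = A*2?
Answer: -19169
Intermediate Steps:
U(A) = 2*A
h = 69 (h = -3 - 18*(-4) = -3 - 9*(-8) = -3 + 72 = 69)
(-138 - 125) - 274*h = (-138 - 125) - 274*69 = -263 - 18906 = -19169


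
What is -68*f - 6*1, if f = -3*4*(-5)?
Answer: -4086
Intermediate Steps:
f = 60 (f = -12*(-5) = 60)
-68*f - 6*1 = -68*60 - 6*1 = -4080 - 6 = -4086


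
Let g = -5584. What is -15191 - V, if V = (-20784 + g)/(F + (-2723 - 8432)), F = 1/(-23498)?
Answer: -3982487416745/262120191 ≈ -15193.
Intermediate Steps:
F = -1/23498 ≈ -4.2557e-5
V = 619595264/262120191 (V = (-20784 - 5584)/(-1/23498 + (-2723 - 8432)) = -26368/(-1/23498 - 11155) = -26368/(-262120191/23498) = -26368*(-23498/262120191) = 619595264/262120191 ≈ 2.3638)
-15191 - V = -15191 - 1*619595264/262120191 = -15191 - 619595264/262120191 = -3982487416745/262120191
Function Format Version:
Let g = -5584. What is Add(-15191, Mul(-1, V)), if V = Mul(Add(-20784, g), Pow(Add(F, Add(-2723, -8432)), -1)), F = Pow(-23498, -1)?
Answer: Rational(-3982487416745, 262120191) ≈ -15193.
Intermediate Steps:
F = Rational(-1, 23498) ≈ -4.2557e-5
V = Rational(619595264, 262120191) (V = Mul(Add(-20784, -5584), Pow(Add(Rational(-1, 23498), Add(-2723, -8432)), -1)) = Mul(-26368, Pow(Add(Rational(-1, 23498), -11155), -1)) = Mul(-26368, Pow(Rational(-262120191, 23498), -1)) = Mul(-26368, Rational(-23498, 262120191)) = Rational(619595264, 262120191) ≈ 2.3638)
Add(-15191, Mul(-1, V)) = Add(-15191, Mul(-1, Rational(619595264, 262120191))) = Add(-15191, Rational(-619595264, 262120191)) = Rational(-3982487416745, 262120191)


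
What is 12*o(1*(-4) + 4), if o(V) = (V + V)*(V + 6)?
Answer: 0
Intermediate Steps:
o(V) = 2*V*(6 + V) (o(V) = (2*V)*(6 + V) = 2*V*(6 + V))
12*o(1*(-4) + 4) = 12*(2*(1*(-4) + 4)*(6 + (1*(-4) + 4))) = 12*(2*(-4 + 4)*(6 + (-4 + 4))) = 12*(2*0*(6 + 0)) = 12*(2*0*6) = 12*0 = 0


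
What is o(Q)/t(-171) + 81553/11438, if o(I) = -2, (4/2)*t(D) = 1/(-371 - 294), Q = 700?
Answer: 30506633/11438 ≈ 2667.1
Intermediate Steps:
t(D) = -1/1330 (t(D) = 1/(2*(-371 - 294)) = (1/2)/(-665) = (1/2)*(-1/665) = -1/1330)
o(Q)/t(-171) + 81553/11438 = -2/(-1/1330) + 81553/11438 = -2*(-1330) + 81553*(1/11438) = 2660 + 81553/11438 = 30506633/11438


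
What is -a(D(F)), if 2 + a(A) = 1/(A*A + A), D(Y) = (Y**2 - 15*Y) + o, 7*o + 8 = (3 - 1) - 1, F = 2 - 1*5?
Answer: 5723/2862 ≈ 1.9997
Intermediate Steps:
F = -3 (F = 2 - 5 = -3)
o = -1 (o = -8/7 + ((3 - 1) - 1)/7 = -8/7 + (2 - 1)/7 = -8/7 + (1/7)*1 = -8/7 + 1/7 = -1)
D(Y) = -1 + Y**2 - 15*Y (D(Y) = (Y**2 - 15*Y) - 1 = -1 + Y**2 - 15*Y)
a(A) = -2 + 1/(A + A**2) (a(A) = -2 + 1/(A*A + A) = -2 + 1/(A**2 + A) = -2 + 1/(A + A**2))
-a(D(F)) = -(1 - 2*(-1 + (-3)**2 - 15*(-3)) - 2*(-1 + (-3)**2 - 15*(-3))**2)/((-1 + (-3)**2 - 15*(-3))*(1 + (-1 + (-3)**2 - 15*(-3)))) = -(1 - 2*(-1 + 9 + 45) - 2*(-1 + 9 + 45)**2)/((-1 + 9 + 45)*(1 + (-1 + 9 + 45))) = -(1 - 2*53 - 2*53**2)/(53*(1 + 53)) = -(1 - 106 - 2*2809)/(53*54) = -(1 - 106 - 5618)/(53*54) = -(-5723)/(53*54) = -1*(-5723/2862) = 5723/2862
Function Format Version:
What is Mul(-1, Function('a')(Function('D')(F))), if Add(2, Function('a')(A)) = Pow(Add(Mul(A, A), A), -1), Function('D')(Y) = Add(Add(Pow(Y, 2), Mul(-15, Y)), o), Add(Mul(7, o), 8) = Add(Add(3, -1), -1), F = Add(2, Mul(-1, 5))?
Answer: Rational(5723, 2862) ≈ 1.9997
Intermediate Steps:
F = -3 (F = Add(2, -5) = -3)
o = -1 (o = Add(Rational(-8, 7), Mul(Rational(1, 7), Add(Add(3, -1), -1))) = Add(Rational(-8, 7), Mul(Rational(1, 7), Add(2, -1))) = Add(Rational(-8, 7), Mul(Rational(1, 7), 1)) = Add(Rational(-8, 7), Rational(1, 7)) = -1)
Function('D')(Y) = Add(-1, Pow(Y, 2), Mul(-15, Y)) (Function('D')(Y) = Add(Add(Pow(Y, 2), Mul(-15, Y)), -1) = Add(-1, Pow(Y, 2), Mul(-15, Y)))
Function('a')(A) = Add(-2, Pow(Add(A, Pow(A, 2)), -1)) (Function('a')(A) = Add(-2, Pow(Add(Mul(A, A), A), -1)) = Add(-2, Pow(Add(Pow(A, 2), A), -1)) = Add(-2, Pow(Add(A, Pow(A, 2)), -1)))
Mul(-1, Function('a')(Function('D')(F))) = Mul(-1, Mul(Pow(Add(-1, Pow(-3, 2), Mul(-15, -3)), -1), Pow(Add(1, Add(-1, Pow(-3, 2), Mul(-15, -3))), -1), Add(1, Mul(-2, Add(-1, Pow(-3, 2), Mul(-15, -3))), Mul(-2, Pow(Add(-1, Pow(-3, 2), Mul(-15, -3)), 2))))) = Mul(-1, Mul(Pow(Add(-1, 9, 45), -1), Pow(Add(1, Add(-1, 9, 45)), -1), Add(1, Mul(-2, Add(-1, 9, 45)), Mul(-2, Pow(Add(-1, 9, 45), 2))))) = Mul(-1, Mul(Pow(53, -1), Pow(Add(1, 53), -1), Add(1, Mul(-2, 53), Mul(-2, Pow(53, 2))))) = Mul(-1, Mul(Rational(1, 53), Pow(54, -1), Add(1, -106, Mul(-2, 2809)))) = Mul(-1, Mul(Rational(1, 53), Rational(1, 54), Add(1, -106, -5618))) = Mul(-1, Mul(Rational(1, 53), Rational(1, 54), -5723)) = Mul(-1, Rational(-5723, 2862)) = Rational(5723, 2862)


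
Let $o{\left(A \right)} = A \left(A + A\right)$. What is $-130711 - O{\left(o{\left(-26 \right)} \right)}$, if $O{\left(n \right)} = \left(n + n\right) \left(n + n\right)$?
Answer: $-7442327$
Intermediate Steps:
$o{\left(A \right)} = 2 A^{2}$ ($o{\left(A \right)} = A 2 A = 2 A^{2}$)
$O{\left(n \right)} = 4 n^{2}$ ($O{\left(n \right)} = 2 n 2 n = 4 n^{2}$)
$-130711 - O{\left(o{\left(-26 \right)} \right)} = -130711 - 4 \left(2 \left(-26\right)^{2}\right)^{2} = -130711 - 4 \left(2 \cdot 676\right)^{2} = -130711 - 4 \cdot 1352^{2} = -130711 - 4 \cdot 1827904 = -130711 - 7311616 = -7442327$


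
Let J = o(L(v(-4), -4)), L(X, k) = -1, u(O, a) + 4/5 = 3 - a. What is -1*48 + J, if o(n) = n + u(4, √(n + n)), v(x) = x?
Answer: -234/5 - I*√2 ≈ -46.8 - 1.4142*I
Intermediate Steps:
u(O, a) = 11/5 - a (u(O, a) = -⅘ + (3 - a) = 11/5 - a)
o(n) = 11/5 + n - √2*√n (o(n) = n + (11/5 - √(n + n)) = n + (11/5 - √(2*n)) = n + (11/5 - √2*√n) = 11/5 + n - √2*√n)
J = 6/5 - I*√2 (J = 11/5 - 1 - √2*√(-1) = 11/5 - 1 - √2*I = 11/5 - 1 - I*√2 = 6/5 - I*√2 ≈ 1.2 - 1.4142*I)
-1*48 + J = -1*48 + (6/5 - I*√2) = -48 + (6/5 - I*√2) = -234/5 - I*√2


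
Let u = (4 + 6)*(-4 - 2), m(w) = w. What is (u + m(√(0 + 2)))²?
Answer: (60 - √2)² ≈ 3432.3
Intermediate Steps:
u = -60 (u = 10*(-6) = -60)
(u + m(√(0 + 2)))² = (-60 + √(0 + 2))² = (-60 + √2)²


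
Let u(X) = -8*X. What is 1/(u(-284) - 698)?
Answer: 1/1574 ≈ 0.00063532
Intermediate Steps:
1/(u(-284) - 698) = 1/(-8*(-284) - 698) = 1/(2272 - 698) = 1/1574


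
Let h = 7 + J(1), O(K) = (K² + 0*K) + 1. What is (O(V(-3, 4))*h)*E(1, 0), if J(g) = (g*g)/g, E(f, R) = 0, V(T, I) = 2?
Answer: 0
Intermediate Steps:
J(g) = g (J(g) = g²/g = g)
O(K) = 1 + K² (O(K) = (K² + 0) + 1 = K² + 1 = 1 + K²)
h = 8 (h = 7 + 1 = 8)
(O(V(-3, 4))*h)*E(1, 0) = ((1 + 2²)*8)*0 = ((1 + 4)*8)*0 = (5*8)*0 = 40*0 = 0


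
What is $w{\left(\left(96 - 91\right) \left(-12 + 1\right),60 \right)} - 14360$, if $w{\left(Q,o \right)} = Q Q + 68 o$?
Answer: $-7255$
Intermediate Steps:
$w{\left(Q,o \right)} = Q^{2} + 68 o$
$w{\left(\left(96 - 91\right) \left(-12 + 1\right),60 \right)} - 14360 = \left(\left(\left(96 - 91\right) \left(-12 + 1\right)\right)^{2} + 68 \cdot 60\right) - 14360 = \left(\left(5 \left(-11\right)\right)^{2} + 4080\right) - 14360 = \left(\left(-55\right)^{2} + 4080\right) - 14360 = \left(3025 + 4080\right) - 14360 = 7105 - 14360 = -7255$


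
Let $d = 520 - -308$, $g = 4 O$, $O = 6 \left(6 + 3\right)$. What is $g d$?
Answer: $178848$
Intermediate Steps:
$O = 54$ ($O = 6 \cdot 9 = 54$)
$g = 216$ ($g = 4 \cdot 54 = 216$)
$d = 828$ ($d = 520 + 308 = 828$)
$g d = 216 \cdot 828 = 178848$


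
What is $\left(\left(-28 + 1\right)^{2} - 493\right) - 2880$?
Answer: $-2644$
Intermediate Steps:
$\left(\left(-28 + 1\right)^{2} - 493\right) - 2880 = \left(\left(-27\right)^{2} - 493\right) - 2880 = \left(729 - 493\right) - 2880 = 236 - 2880 = -2644$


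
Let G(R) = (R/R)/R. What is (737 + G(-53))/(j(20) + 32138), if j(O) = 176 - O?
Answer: 19530/855791 ≈ 0.022821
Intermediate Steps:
G(R) = 1/R
(737 + G(-53))/(j(20) + 32138) = (737 + 1/(-53))/((176 - 1*20) + 32138) = (737 - 1/53)/((176 - 20) + 32138) = 39060/(53*(156 + 32138)) = (39060/53)/32294 = (39060/53)*(1/32294) = 19530/855791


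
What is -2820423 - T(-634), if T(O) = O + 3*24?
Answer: -2819861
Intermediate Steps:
T(O) = 72 + O (T(O) = O + 72 = 72 + O)
-2820423 - T(-634) = -2820423 - (72 - 634) = -2820423 - 1*(-562) = -2820423 + 562 = -2819861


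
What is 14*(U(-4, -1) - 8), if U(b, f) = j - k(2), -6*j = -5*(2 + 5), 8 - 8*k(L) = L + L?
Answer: -112/3 ≈ -37.333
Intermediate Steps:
k(L) = 1 - L/4 (k(L) = 1 - (L + L)/8 = 1 - L/4)
j = 35/6 (j = -(-5)*(2 + 5)/6 = -(-5)*7/6 = -1/6*(-35) = 35/6 ≈ 5.8333)
U(b, f) = 16/3 (U(b, f) = 35/6 - (1 - 1/4*2) = 35/6 - (1 - 1/2) = 35/6 - 1*1/2 = 35/6 - 1/2 = 16/3)
14*(U(-4, -1) - 8) = 14*(16/3 - 8) = 14*(-8/3) = -112/3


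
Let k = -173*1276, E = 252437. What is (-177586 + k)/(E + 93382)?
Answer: -132778/115273 ≈ -1.1519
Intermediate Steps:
k = -220748
(-177586 + k)/(E + 93382) = (-177586 - 220748)/(252437 + 93382) = -398334/345819 = -398334*1/345819 = -132778/115273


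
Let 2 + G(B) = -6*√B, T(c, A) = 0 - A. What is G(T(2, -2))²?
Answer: 76 + 24*√2 ≈ 109.94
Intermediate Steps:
T(c, A) = -A
G(B) = -2 - 6*√B
G(T(2, -2))² = (-2 - 6*√2)²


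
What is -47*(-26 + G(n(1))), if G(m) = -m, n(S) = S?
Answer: 1269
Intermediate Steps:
-47*(-26 + G(n(1))) = -47*(-26 - 1*1) = -47*(-26 - 1) = -47*(-27) = 1269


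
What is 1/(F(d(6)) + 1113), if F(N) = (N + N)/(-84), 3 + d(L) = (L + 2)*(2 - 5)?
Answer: 14/15591 ≈ 0.00089795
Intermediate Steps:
d(L) = -9 - 3*L (d(L) = -3 + (L + 2)*(2 - 5) = -3 + (2 + L)*(-3) = -3 + (-6 - 3*L) = -9 - 3*L)
F(N) = -N/42 (F(N) = (2*N)*(-1/84) = -N/42)
1/(F(d(6)) + 1113) = 1/(-(-9 - 3*6)/42 + 1113) = 1/(-(-9 - 18)/42 + 1113) = 1/(-1/42*(-27) + 1113) = 1/(9/14 + 1113) = 1/(15591/14) = 14/15591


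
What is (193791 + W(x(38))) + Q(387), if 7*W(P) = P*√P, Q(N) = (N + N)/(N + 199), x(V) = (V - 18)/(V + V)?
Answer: 56781150/293 + 5*√95/2527 ≈ 1.9379e+5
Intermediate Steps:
x(V) = (-18 + V)/(2*V) (x(V) = (-18 + V)/((2*V)) = (-18 + V)*(1/(2*V)) = (-18 + V)/(2*V))
Q(N) = 2*N/(199 + N) (Q(N) = (2*N)/(199 + N) = 2*N/(199 + N))
W(P) = P^(3/2)/7 (W(P) = (P*√P)/7 = P^(3/2)/7)
(193791 + W(x(38))) + Q(387) = (193791 + ((½)*(-18 + 38)/38)^(3/2)/7) + 2*387/(199 + 387) = (193791 + ((½)*(1/38)*20)^(3/2)/7) + 2*387/586 = (193791 + (5/19)^(3/2)/7) + 2*387*(1/586) = (193791 + (5*√95/361)/7) + 387/293 = (193791 + 5*√95/2527) + 387/293 = 56781150/293 + 5*√95/2527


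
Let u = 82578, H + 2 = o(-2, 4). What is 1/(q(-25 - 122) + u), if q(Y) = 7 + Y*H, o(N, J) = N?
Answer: 1/83173 ≈ 1.2023e-5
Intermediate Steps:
H = -4 (H = -2 - 2 = -4)
q(Y) = 7 - 4*Y (q(Y) = 7 + Y*(-4) = 7 - 4*Y)
1/(q(-25 - 122) + u) = 1/((7 - 4*(-25 - 122)) + 82578) = 1/((7 - 4*(-147)) + 82578) = 1/((7 + 588) + 82578) = 1/(595 + 82578) = 1/83173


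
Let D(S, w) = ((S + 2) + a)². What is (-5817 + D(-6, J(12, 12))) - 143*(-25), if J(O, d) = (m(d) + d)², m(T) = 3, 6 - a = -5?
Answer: -2193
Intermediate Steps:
a = 11 (a = 6 - 1*(-5) = 6 + 5 = 11)
J(O, d) = (3 + d)²
D(S, w) = (13 + S)² (D(S, w) = ((S + 2) + 11)² = ((2 + S) + 11)² = (13 + S)²)
(-5817 + D(-6, J(12, 12))) - 143*(-25) = (-5817 + (13 - 6)²) - 143*(-25) = (-5817 + 7²) + 3575 = (-5817 + 49) + 3575 = -5768 + 3575 = -2193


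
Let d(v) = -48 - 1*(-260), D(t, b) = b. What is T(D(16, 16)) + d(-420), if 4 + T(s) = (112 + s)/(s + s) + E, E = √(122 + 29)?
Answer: 212 + √151 ≈ 224.29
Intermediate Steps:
d(v) = 212 (d(v) = -48 + 260 = 212)
E = √151 ≈ 12.288
T(s) = -4 + √151 + (112 + s)/(2*s) (T(s) = -4 + ((112 + s)/(s + s) + √151) = -4 + ((112 + s)/((2*s)) + √151) = -4 + ((112 + s)*(1/(2*s)) + √151) = -4 + ((112 + s)/(2*s) + √151) = -4 + (√151 + (112 + s)/(2*s)) = -4 + √151 + (112 + s)/(2*s))
T(D(16, 16)) + d(-420) = (-7/2 + √151 + 56/16) + 212 = (-7/2 + √151 + 56*(1/16)) + 212 = (-7/2 + √151 + 7/2) + 212 = √151 + 212 = 212 + √151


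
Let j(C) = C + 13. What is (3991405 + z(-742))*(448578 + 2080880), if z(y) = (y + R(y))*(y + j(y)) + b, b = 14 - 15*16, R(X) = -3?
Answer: 12867540025892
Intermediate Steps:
j(C) = 13 + C
b = -226 (b = 14 - 240 = -226)
z(y) = -226 + (-3 + y)*(13 + 2*y) (z(y) = (y - 3)*(y + (13 + y)) - 226 = (-3 + y)*(13 + 2*y) - 226 = -226 + (-3 + y)*(13 + 2*y))
(3991405 + z(-742))*(448578 + 2080880) = (3991405 + (-265 + 2*(-742)² + 7*(-742)))*(448578 + 2080880) = (3991405 + (-265 + 2*550564 - 5194))*2529458 = (3991405 + (-265 + 1101128 - 5194))*2529458 = (3991405 + 1095669)*2529458 = 5087074*2529458 = 12867540025892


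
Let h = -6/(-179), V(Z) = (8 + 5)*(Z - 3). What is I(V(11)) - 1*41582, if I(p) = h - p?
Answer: -7461788/179 ≈ -41686.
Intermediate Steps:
V(Z) = -39 + 13*Z (V(Z) = 13*(-3 + Z) = -39 + 13*Z)
h = 6/179 (h = -6*(-1/179) = 6/179 ≈ 0.033520)
I(p) = 6/179 - p
I(V(11)) - 1*41582 = (6/179 - (-39 + 13*11)) - 1*41582 = (6/179 - (-39 + 143)) - 41582 = (6/179 - 1*104) - 41582 = (6/179 - 104) - 41582 = -18610/179 - 41582 = -7461788/179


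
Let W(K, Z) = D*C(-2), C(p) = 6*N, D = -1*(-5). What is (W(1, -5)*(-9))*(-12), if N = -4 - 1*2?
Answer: -19440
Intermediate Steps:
N = -6 (N = -4 - 2 = -6)
D = 5
C(p) = -36 (C(p) = 6*(-6) = -36)
W(K, Z) = -180 (W(K, Z) = 5*(-36) = -180)
(W(1, -5)*(-9))*(-12) = -180*(-9)*(-12) = 1620*(-12) = -19440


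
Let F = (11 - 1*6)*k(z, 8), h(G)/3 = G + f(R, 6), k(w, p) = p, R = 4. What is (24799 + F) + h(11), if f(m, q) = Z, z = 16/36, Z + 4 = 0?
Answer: 24860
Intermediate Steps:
Z = -4 (Z = -4 + 0 = -4)
z = 4/9 (z = 16*(1/36) = 4/9 ≈ 0.44444)
f(m, q) = -4
h(G) = -12 + 3*G (h(G) = 3*(G - 4) = 3*(-4 + G) = -12 + 3*G)
F = 40 (F = (11 - 1*6)*8 = (11 - 6)*8 = 5*8 = 40)
(24799 + F) + h(11) = (24799 + 40) + (-12 + 3*11) = 24839 + (-12 + 33) = 24839 + 21 = 24860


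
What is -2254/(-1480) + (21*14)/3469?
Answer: 4127123/2567060 ≈ 1.6077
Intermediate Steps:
-2254/(-1480) + (21*14)/3469 = -2254*(-1/1480) + 294*(1/3469) = 1127/740 + 294/3469 = 4127123/2567060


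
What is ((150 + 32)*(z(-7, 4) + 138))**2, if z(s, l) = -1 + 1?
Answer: 630813456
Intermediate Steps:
z(s, l) = 0
((150 + 32)*(z(-7, 4) + 138))**2 = ((150 + 32)*(0 + 138))**2 = (182*138)**2 = 25116**2 = 630813456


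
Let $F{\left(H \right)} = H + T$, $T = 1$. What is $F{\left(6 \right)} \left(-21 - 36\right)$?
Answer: $-399$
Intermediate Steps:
$F{\left(H \right)} = 1 + H$ ($F{\left(H \right)} = H + 1 = 1 + H$)
$F{\left(6 \right)} \left(-21 - 36\right) = \left(1 + 6\right) \left(-21 - 36\right) = 7 \left(-57\right) = -399$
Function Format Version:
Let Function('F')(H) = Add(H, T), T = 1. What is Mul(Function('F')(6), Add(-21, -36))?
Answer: -399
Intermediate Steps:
Function('F')(H) = Add(1, H) (Function('F')(H) = Add(H, 1) = Add(1, H))
Mul(Function('F')(6), Add(-21, -36)) = Mul(Add(1, 6), Add(-21, -36)) = Mul(7, -57) = -399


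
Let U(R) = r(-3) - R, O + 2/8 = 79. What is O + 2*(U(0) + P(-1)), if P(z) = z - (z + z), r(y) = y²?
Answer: 395/4 ≈ 98.750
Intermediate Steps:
O = 315/4 (O = -¼ + 79 = 315/4 ≈ 78.750)
U(R) = 9 - R (U(R) = (-3)² - R = 9 - R)
P(z) = -z (P(z) = z - 2*z = -z)
O + 2*(U(0) + P(-1)) = 315/4 + 2*((9 - 1*0) - 1*(-1)) = 315/4 + 2*((9 + 0) + 1) = 315/4 + 2*(9 + 1) = 315/4 + 2*10 = 315/4 + 20 = 395/4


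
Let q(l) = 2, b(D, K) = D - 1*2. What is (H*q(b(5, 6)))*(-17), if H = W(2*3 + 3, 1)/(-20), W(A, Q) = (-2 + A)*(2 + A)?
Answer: 1309/10 ≈ 130.90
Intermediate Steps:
b(D, K) = -2 + D (b(D, K) = D - 2 = -2 + D)
H = -77/20 (H = (-4 + (2*3 + 3)**2)/(-20) = (-4 + (6 + 3)**2)*(-1/20) = (-4 + 9**2)*(-1/20) = (-4 + 81)*(-1/20) = 77*(-1/20) = -77/20 ≈ -3.8500)
(H*q(b(5, 6)))*(-17) = -77/20*2*(-17) = -77/10*(-17) = 1309/10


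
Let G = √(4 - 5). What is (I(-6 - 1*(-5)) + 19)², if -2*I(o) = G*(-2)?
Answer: (19 + I)² ≈ 360.0 + 38.0*I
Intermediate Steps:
G = I (G = √(-1) = I ≈ 1.0*I)
I(o) = I (I(o) = -I*(-2)/2 = -(-1)*I = I)
(I(-6 - 1*(-5)) + 19)² = (I + 19)² = (19 + I)²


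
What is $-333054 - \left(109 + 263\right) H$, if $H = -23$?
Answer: $-324498$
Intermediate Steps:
$-333054 - \left(109 + 263\right) H = -333054 - \left(109 + 263\right) \left(-23\right) = -333054 - 372 \left(-23\right) = -333054 - -8556 = -333054 + 8556 = -324498$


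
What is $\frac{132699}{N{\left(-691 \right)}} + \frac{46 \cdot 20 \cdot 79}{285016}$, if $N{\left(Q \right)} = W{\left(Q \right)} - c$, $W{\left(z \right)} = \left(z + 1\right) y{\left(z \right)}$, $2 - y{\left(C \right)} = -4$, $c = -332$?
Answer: $- \frac{29149513}{842656} \approx -34.592$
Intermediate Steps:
$y{\left(C \right)} = 6$ ($y{\left(C \right)} = 2 - -4 = 2 + 4 = 6$)
$W{\left(z \right)} = 6 + 6 z$ ($W{\left(z \right)} = \left(z + 1\right) 6 = \left(1 + z\right) 6 = 6 + 6 z$)
$N{\left(Q \right)} = 338 + 6 Q$ ($N{\left(Q \right)} = \left(6 + 6 Q\right) - -332 = \left(6 + 6 Q\right) + 332 = 338 + 6 Q$)
$\frac{132699}{N{\left(-691 \right)}} + \frac{46 \cdot 20 \cdot 79}{285016} = \frac{132699}{338 + 6 \left(-691\right)} + \frac{46 \cdot 20 \cdot 79}{285016} = \frac{132699}{338 - 4146} + 920 \cdot 79 \cdot \frac{1}{285016} = \frac{132699}{-3808} + 72680 \cdot \frac{1}{285016} = 132699 \left(- \frac{1}{3808}\right) + \frac{395}{1549} = - \frac{18957}{544} + \frac{395}{1549} = - \frac{29149513}{842656}$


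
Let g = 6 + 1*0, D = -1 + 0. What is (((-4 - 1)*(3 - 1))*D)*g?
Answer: 60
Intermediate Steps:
D = -1
g = 6 (g = 6 + 0 = 6)
(((-4 - 1)*(3 - 1))*D)*g = (((-4 - 1)*(3 - 1))*(-1))*6 = (-5*2*(-1))*6 = -10*(-1)*6 = 10*6 = 60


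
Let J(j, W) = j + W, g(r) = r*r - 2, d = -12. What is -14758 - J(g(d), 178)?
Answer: -15078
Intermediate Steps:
g(r) = -2 + r**2 (g(r) = r**2 - 2 = -2 + r**2)
J(j, W) = W + j
-14758 - J(g(d), 178) = -14758 - (178 + (-2 + (-12)**2)) = -14758 - (178 + (-2 + 144)) = -14758 - (178 + 142) = -14758 - 1*320 = -14758 - 320 = -15078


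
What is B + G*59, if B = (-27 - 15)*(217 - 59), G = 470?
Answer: 21094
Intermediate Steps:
B = -6636 (B = -42*158 = -6636)
B + G*59 = -6636 + 470*59 = -6636 + 27730 = 21094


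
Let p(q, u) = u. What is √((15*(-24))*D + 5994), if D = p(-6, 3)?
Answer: 3*√546 ≈ 70.100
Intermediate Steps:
D = 3
√((15*(-24))*D + 5994) = √((15*(-24))*3 + 5994) = √(-360*3 + 5994) = √(-1080 + 5994) = √4914 = 3*√546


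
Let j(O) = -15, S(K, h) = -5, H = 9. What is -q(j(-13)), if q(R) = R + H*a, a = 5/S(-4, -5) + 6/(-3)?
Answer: 42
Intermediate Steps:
a = -3 (a = 5/(-5) + 6/(-3) = 5*(-⅕) + 6*(-⅓) = -1 - 2 = -3)
q(R) = -27 + R (q(R) = R + 9*(-3) = R - 27 = -27 + R)
-q(j(-13)) = -(-27 - 15) = -1*(-42) = 42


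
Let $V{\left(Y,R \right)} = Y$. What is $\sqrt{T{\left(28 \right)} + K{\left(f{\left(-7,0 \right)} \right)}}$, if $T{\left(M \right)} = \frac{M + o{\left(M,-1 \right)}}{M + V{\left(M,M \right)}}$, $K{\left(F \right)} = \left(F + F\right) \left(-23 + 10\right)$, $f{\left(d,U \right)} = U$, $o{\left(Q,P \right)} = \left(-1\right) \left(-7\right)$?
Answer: $\frac{\sqrt{10}}{4} \approx 0.79057$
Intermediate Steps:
$o{\left(Q,P \right)} = 7$
$K{\left(F \right)} = - 26 F$ ($K{\left(F \right)} = 2 F \left(-13\right) = - 26 F$)
$T{\left(M \right)} = \frac{7 + M}{2 M}$ ($T{\left(M \right)} = \frac{M + 7}{M + M} = \frac{7 + M}{2 M}$)
$\sqrt{T{\left(28 \right)} + K{\left(f{\left(-7,0 \right)} \right)}} = \sqrt{\frac{7 + 28}{2 \cdot 28} - 0} = \sqrt{\frac{1}{2} \cdot \frac{1}{28} \cdot 35 + 0} = \sqrt{\frac{5}{8} + 0} = \sqrt{\frac{5}{8}} = \frac{\sqrt{10}}{4}$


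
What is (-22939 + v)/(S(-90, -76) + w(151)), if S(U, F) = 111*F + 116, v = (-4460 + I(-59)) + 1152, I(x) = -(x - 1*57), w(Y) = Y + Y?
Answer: 26131/8018 ≈ 3.2590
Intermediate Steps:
w(Y) = 2*Y
I(x) = 57 - x (I(x) = -(x - 57) = -(-57 + x) = 57 - x)
v = -3192 (v = (-4460 + (57 - 1*(-59))) + 1152 = (-4460 + (57 + 59)) + 1152 = (-4460 + 116) + 1152 = -4344 + 1152 = -3192)
S(U, F) = 116 + 111*F
(-22939 + v)/(S(-90, -76) + w(151)) = (-22939 - 3192)/((116 + 111*(-76)) + 2*151) = -26131/((116 - 8436) + 302) = -26131/(-8320 + 302) = -26131/(-8018) = -26131*(-1/8018) = 26131/8018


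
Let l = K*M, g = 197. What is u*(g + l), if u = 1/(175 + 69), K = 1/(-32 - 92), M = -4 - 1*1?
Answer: 24433/30256 ≈ 0.80754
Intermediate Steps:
M = -5 (M = -4 - 1 = -5)
K = -1/124 (K = 1/(-124) = -1/124 ≈ -0.0080645)
u = 1/244 ≈ 0.0040984
l = 5/124 (l = -1/124*(-5) = 5/124 ≈ 0.040323)
u*(g + l) = (197 + 5/124)/244 = (1/244)*(24433/124) = 24433/30256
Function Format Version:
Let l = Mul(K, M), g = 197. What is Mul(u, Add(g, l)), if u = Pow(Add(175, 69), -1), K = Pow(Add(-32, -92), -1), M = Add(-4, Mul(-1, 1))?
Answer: Rational(24433, 30256) ≈ 0.80754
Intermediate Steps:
M = -5 (M = Add(-4, -1) = -5)
K = Rational(-1, 124) (K = Pow(-124, -1) = Rational(-1, 124) ≈ -0.0080645)
u = Rational(1, 244) (u = Pow(244, -1) = Rational(1, 244) ≈ 0.0040984)
l = Rational(5, 124) (l = Mul(Rational(-1, 124), -5) = Rational(5, 124) ≈ 0.040323)
Mul(u, Add(g, l)) = Mul(Rational(1, 244), Add(197, Rational(5, 124))) = Mul(Rational(1, 244), Rational(24433, 124)) = Rational(24433, 30256)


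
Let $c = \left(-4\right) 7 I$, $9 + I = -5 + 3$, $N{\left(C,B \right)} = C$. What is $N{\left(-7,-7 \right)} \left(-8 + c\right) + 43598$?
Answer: $41498$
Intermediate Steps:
$I = -11$ ($I = -9 + \left(-5 + 3\right) = -9 - 2 = -11$)
$c = 308$ ($c = \left(-4\right) 7 \left(-11\right) = \left(-28\right) \left(-11\right) = 308$)
$N{\left(-7,-7 \right)} \left(-8 + c\right) + 43598 = - 7 \left(-8 + 308\right) + 43598 = \left(-7\right) 300 + 43598 = -2100 + 43598 = 41498$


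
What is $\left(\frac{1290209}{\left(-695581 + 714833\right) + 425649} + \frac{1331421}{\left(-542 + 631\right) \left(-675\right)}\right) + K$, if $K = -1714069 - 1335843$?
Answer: $- \frac{27172272310450682}{8909142525} \approx -3.0499 \cdot 10^{6}$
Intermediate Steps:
$K = -3049912$
$\left(\frac{1290209}{\left(-695581 + 714833\right) + 425649} + \frac{1331421}{\left(-542 + 631\right) \left(-675\right)}\right) + K = \left(\frac{1290209}{\left(-695581 + 714833\right) + 425649} + \frac{1331421}{\left(-542 + 631\right) \left(-675\right)}\right) - 3049912 = \left(\frac{1290209}{19252 + 425649} + \frac{1331421}{89 \left(-675\right)}\right) - 3049912 = \left(\frac{1290209}{444901} + \frac{1331421}{-60075}\right) - 3049912 = \left(1290209 \cdot \frac{1}{444901} + 1331421 \left(- \frac{1}{60075}\right)\right) - 3049912 = \left(\frac{1290209}{444901} - \frac{443807}{20025}\right) - 3049912 = - \frac{171613742882}{8909142525} - 3049912 = - \frac{27172272310450682}{8909142525}$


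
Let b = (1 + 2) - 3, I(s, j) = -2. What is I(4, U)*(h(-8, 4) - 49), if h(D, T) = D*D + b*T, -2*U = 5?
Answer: -30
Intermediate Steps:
U = -5/2 (U = -1/2*5 = -5/2 ≈ -2.5000)
b = 0 (b = 3 - 3 = 0)
h(D, T) = D**2 (h(D, T) = D*D + 0*T = D**2 + 0 = D**2)
I(4, U)*(h(-8, 4) - 49) = -2*((-8)**2 - 49) = -2*(64 - 49) = -2*15 = -30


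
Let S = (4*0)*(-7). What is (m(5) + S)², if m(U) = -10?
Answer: 100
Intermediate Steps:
S = 0 (S = 0*(-7) = 0)
(m(5) + S)² = (-10 + 0)² = (-10)² = 100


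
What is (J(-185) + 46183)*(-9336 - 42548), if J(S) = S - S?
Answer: -2396158772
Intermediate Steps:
J(S) = 0
(J(-185) + 46183)*(-9336 - 42548) = (0 + 46183)*(-9336 - 42548) = 46183*(-51884) = -2396158772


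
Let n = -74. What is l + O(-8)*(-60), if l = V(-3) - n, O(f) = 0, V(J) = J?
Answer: 71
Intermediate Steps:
l = 71 (l = -3 - 1*(-74) = -3 + 74 = 71)
l + O(-8)*(-60) = 71 + 0*(-60) = 71 + 0 = 71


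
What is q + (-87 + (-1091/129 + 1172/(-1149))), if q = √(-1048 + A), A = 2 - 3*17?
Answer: -1588886/16469 + I*√1097 ≈ -96.477 + 33.121*I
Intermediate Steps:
A = -49 (A = 2 - 51 = -49)
q = I*√1097 (q = √(-1048 - 49) = √(-1097) = I*√1097 ≈ 33.121*I)
q + (-87 + (-1091/129 + 1172/(-1149))) = I*√1097 + (-87 + (-1091/129 + 1172/(-1149))) = I*√1097 + (-87 + (-1091*1/129 + 1172*(-1/1149))) = I*√1097 + (-87 + (-1091/129 - 1172/1149)) = I*√1097 + (-87 - 156083/16469) = I*√1097 - 1588886/16469 = -1588886/16469 + I*√1097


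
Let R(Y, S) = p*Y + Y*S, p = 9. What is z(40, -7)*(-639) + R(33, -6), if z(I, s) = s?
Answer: 4572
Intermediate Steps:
R(Y, S) = 9*Y + S*Y (R(Y, S) = 9*Y + Y*S = 9*Y + S*Y)
z(40, -7)*(-639) + R(33, -6) = -7*(-639) + 33*(9 - 6) = 4473 + 33*3 = 4473 + 99 = 4572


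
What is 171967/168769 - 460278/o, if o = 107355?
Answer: -19739713499/6039398665 ≈ -3.2685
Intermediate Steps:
171967/168769 - 460278/o = 171967/168769 - 460278/107355 = 171967*(1/168769) - 460278*1/107355 = 171967/168769 - 153426/35785 = -19739713499/6039398665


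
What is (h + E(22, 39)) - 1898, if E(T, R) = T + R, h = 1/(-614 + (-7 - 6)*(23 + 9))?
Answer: -1892111/1030 ≈ -1837.0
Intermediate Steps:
h = -1/1030 (h = 1/(-614 - 13*32) = 1/(-614 - 416) = 1/(-1030) = -1/1030 ≈ -0.00097087)
E(T, R) = R + T
(h + E(22, 39)) - 1898 = (-1/1030 + (39 + 22)) - 1898 = (-1/1030 + 61) - 1898 = 62829/1030 - 1898 = -1892111/1030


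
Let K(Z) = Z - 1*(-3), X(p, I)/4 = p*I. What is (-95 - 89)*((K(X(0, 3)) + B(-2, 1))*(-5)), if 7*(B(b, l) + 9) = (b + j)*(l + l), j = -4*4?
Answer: -71760/7 ≈ -10251.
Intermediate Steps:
X(p, I) = 4*I*p (X(p, I) = 4*(p*I) = 4*(I*p) = 4*I*p)
K(Z) = 3 + Z (K(Z) = Z + 3 = 3 + Z)
j = -16
B(b, l) = -9 + 2*l*(-16 + b)/7 (B(b, l) = -9 + ((b - 16)*(l + l))/7 = -9 + ((-16 + b)*(2*l))/7 = -9 + (2*l*(-16 + b))/7 = -9 + 2*l*(-16 + b)/7)
(-95 - 89)*((K(X(0, 3)) + B(-2, 1))*(-5)) = (-95 - 89)*(((3 + 4*3*0) + (-9 - 32/7*1 + (2/7)*(-2)*1))*(-5)) = -184*((3 + 0) + (-9 - 32/7 - 4/7))*(-5) = -184*(3 - 99/7)*(-5) = -(-14352)*(-5)/7 = -184*390/7 = -71760/7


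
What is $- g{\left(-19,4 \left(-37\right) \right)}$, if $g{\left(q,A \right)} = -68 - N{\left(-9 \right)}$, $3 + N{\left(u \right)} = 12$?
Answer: $77$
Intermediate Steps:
$N{\left(u \right)} = 9$ ($N{\left(u \right)} = -3 + 12 = 9$)
$g{\left(q,A \right)} = -77$ ($g{\left(q,A \right)} = -68 - 9 = -77$)
$- g{\left(-19,4 \left(-37\right) \right)} = \left(-1\right) \left(-77\right) = 77$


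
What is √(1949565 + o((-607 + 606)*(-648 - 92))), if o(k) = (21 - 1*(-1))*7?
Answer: √1949719 ≈ 1396.3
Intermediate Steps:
o(k) = 154 (o(k) = (21 + 1)*7 = 22*7 = 154)
√(1949565 + o((-607 + 606)*(-648 - 92))) = √(1949565 + 154) = √1949719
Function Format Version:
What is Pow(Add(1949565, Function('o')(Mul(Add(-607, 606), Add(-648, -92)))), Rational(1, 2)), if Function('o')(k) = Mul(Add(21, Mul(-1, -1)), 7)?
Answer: Pow(1949719, Rational(1, 2)) ≈ 1396.3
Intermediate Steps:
Function('o')(k) = 154 (Function('o')(k) = Mul(Add(21, 1), 7) = Mul(22, 7) = 154)
Pow(Add(1949565, Function('o')(Mul(Add(-607, 606), Add(-648, -92)))), Rational(1, 2)) = Pow(Add(1949565, 154), Rational(1, 2)) = Pow(1949719, Rational(1, 2))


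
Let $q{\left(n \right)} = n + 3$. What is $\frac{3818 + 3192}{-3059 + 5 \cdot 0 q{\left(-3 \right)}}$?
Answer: $- \frac{7010}{3059} \approx -2.2916$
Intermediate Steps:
$q{\left(n \right)} = 3 + n$
$\frac{3818 + 3192}{-3059 + 5 \cdot 0 q{\left(-3 \right)}} = \frac{3818 + 3192}{-3059 + 5 \cdot 0 \left(3 - 3\right)} = \frac{7010}{-3059 + 0 \cdot 0} = \frac{7010}{-3059 + 0} = \frac{7010}{-3059} = 7010 \left(- \frac{1}{3059}\right) = - \frac{7010}{3059}$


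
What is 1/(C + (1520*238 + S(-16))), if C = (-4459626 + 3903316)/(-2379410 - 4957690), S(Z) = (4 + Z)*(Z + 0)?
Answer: 733710/265567857551 ≈ 2.7628e-6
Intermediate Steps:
S(Z) = Z*(4 + Z) (S(Z) = (4 + Z)*Z = Z*(4 + Z))
C = 55631/733710 (C = -556310/(-7337100) = -556310*(-1/7337100) = 55631/733710 ≈ 0.075822)
1/(C + (1520*238 + S(-16))) = 1/(55631/733710 + (1520*238 - 16*(4 - 16))) = 1/(55631/733710 + (361760 - 16*(-12))) = 1/(55631/733710 + (361760 + 192)) = 1/(55631/733710 + 361952) = 1/(265567857551/733710) = 733710/265567857551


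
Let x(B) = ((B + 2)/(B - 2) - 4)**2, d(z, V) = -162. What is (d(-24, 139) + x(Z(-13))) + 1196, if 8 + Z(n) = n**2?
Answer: 26364283/25281 ≈ 1042.8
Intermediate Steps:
Z(n) = -8 + n**2
x(B) = (-4 + (2 + B)/(-2 + B))**2 (x(B) = ((2 + B)/(-2 + B) - 4)**2 = (-4 + (2 + B)/(-2 + B))**2)
(d(-24, 139) + x(Z(-13))) + 1196 = (-162 + (-10 + 3*(-8 + (-13)**2))**2/(-2 + (-8 + (-13)**2))**2) + 1196 = (-162 + (-10 + 3*(-8 + 169))**2/(-2 + (-8 + 169))**2) + 1196 = (-162 + (-10 + 3*161)**2/(-2 + 161)**2) + 1196 = (-162 + (-10 + 483)**2/159**2) + 1196 = (-162 + 473**2*(1/25281)) + 1196 = (-162 + 223729*(1/25281)) + 1196 = (-162 + 223729/25281) + 1196 = -3871793/25281 + 1196 = 26364283/25281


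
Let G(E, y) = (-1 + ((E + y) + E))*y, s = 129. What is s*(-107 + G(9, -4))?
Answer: -20511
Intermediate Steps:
G(E, y) = y*(-1 + y + 2*E) (G(E, y) = (-1 + (y + 2*E))*y = (-1 + y + 2*E)*y = y*(-1 + y + 2*E))
s*(-107 + G(9, -4)) = 129*(-107 - 4*(-1 - 4 + 2*9)) = 129*(-107 - 4*(-1 - 4 + 18)) = 129*(-107 - 4*13) = 129*(-107 - 52) = 129*(-159) = -20511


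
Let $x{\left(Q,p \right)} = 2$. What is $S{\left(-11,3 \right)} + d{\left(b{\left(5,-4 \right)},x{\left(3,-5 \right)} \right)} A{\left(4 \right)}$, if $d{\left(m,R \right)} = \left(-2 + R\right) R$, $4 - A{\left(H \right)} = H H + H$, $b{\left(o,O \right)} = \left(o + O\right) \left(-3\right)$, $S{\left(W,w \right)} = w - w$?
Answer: $0$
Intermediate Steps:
$S{\left(W,w \right)} = 0$
$b{\left(o,O \right)} = - 3 O - 3 o$ ($b{\left(o,O \right)} = \left(O + o\right) \left(-3\right) = - 3 O - 3 o$)
$A{\left(H \right)} = 4 - H - H^{2}$ ($A{\left(H \right)} = 4 - \left(H H + H\right) = 4 - \left(H^{2} + H\right) = 4 - \left(H + H^{2}\right) = 4 - H - H^{2}$)
$d{\left(m,R \right)} = R \left(-2 + R\right)$
$S{\left(-11,3 \right)} + d{\left(b{\left(5,-4 \right)},x{\left(3,-5 \right)} \right)} A{\left(4 \right)} = 0 + 2 \left(-2 + 2\right) \left(4 - 4 - 4^{2}\right) = 0 + 2 \cdot 0 \left(4 - 4 - 16\right) = 0 + 0 \left(4 - 4 - 16\right) = 0 + 0 \left(-16\right) = 0 + 0 = 0$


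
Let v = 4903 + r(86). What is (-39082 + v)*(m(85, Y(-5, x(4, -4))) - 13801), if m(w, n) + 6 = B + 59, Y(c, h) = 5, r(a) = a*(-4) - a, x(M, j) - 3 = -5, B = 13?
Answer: 475354615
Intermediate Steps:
x(M, j) = -2 (x(M, j) = 3 - 5 = -2)
r(a) = -5*a (r(a) = -4*a - a = -5*a)
v = 4473 (v = 4903 - 5*86 = 4903 - 430 = 4473)
m(w, n) = 66 (m(w, n) = -6 + (13 + 59) = -6 + 72 = 66)
(-39082 + v)*(m(85, Y(-5, x(4, -4))) - 13801) = (-39082 + 4473)*(66 - 13801) = -34609*(-13735) = 475354615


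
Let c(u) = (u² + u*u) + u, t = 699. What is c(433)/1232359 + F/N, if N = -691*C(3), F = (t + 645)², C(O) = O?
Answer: -741758733207/851560069 ≈ -871.06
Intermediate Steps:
F = 1806336 (F = (699 + 645)² = 1344² = 1806336)
N = -2073 (N = -691*3 = -2073)
c(u) = u + 2*u² (c(u) = (u² + u²) + u = 2*u² + u = u + 2*u²)
c(433)/1232359 + F/N = (433*(1 + 2*433))/1232359 + 1806336/(-2073) = (433*(1 + 866))*(1/1232359) + 1806336*(-1/2073) = (433*867)*(1/1232359) - 602112/691 = 375411*(1/1232359) - 602112/691 = 375411/1232359 - 602112/691 = -741758733207/851560069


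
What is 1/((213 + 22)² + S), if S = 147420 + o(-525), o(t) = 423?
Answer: 1/203068 ≈ 4.9245e-6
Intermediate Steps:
S = 147843 (S = 147420 + 423 = 147843)
1/((213 + 22)² + S) = 1/((213 + 22)² + 147843) = 1/(235² + 147843) = 1/(55225 + 147843) = 1/203068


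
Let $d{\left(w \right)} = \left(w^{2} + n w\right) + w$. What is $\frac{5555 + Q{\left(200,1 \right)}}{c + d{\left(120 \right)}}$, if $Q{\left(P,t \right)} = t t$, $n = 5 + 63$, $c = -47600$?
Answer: $- \frac{1389}{6230} \approx -0.22295$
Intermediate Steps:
$n = 68$
$d{\left(w \right)} = w^{2} + 69 w$ ($d{\left(w \right)} = \left(w^{2} + 68 w\right) + w = w^{2} + 69 w$)
$Q{\left(P,t \right)} = t^{2}$
$\frac{5555 + Q{\left(200,1 \right)}}{c + d{\left(120 \right)}} = \frac{5555 + 1^{2}}{-47600 + 120 \left(69 + 120\right)} = \frac{5555 + 1}{-47600 + 120 \cdot 189} = \frac{5556}{-47600 + 22680} = \frac{5556}{-24920} = 5556 \left(- \frac{1}{24920}\right) = - \frac{1389}{6230}$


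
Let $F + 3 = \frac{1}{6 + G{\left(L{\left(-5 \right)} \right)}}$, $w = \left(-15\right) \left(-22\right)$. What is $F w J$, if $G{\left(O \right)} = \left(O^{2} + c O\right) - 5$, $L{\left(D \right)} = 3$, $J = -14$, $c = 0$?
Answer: $13398$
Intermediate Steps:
$w = 330$
$G{\left(O \right)} = -5 + O^{2}$ ($G{\left(O \right)} = \left(O^{2} + 0 O\right) - 5 = \left(O^{2} + 0\right) - 5 = O^{2} - 5 = -5 + O^{2}$)
$F = - \frac{29}{10}$ ($F = -3 + \frac{1}{6 - \left(5 - 3^{2}\right)} = -3 + \frac{1}{6 + \left(-5 + 9\right)} = -3 + \frac{1}{6 + 4} = -3 + \frac{1}{10} = - \frac{29}{10} \approx -2.9$)
$F w J = \left(- \frac{29}{10}\right) 330 \left(-14\right) = \left(-957\right) \left(-14\right) = 13398$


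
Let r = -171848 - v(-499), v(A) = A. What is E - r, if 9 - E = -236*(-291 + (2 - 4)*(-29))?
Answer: 116370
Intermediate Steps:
r = -171349 (r = -171848 - 1*(-499) = -171848 + 499 = -171349)
E = -54979 (E = 9 - (-236)*(-291 + (2 - 4)*(-29)) = 9 - (-236)*(-291 - 2*(-29)) = 9 - (-236)*(-291 + 58) = 9 - (-236)*(-233) = 9 - 1*54988 = 9 - 54988 = -54979)
E - r = -54979 - 1*(-171349) = -54979 + 171349 = 116370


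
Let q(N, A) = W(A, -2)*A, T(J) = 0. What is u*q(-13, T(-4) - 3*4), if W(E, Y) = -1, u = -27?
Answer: -324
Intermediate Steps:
q(N, A) = -A
u*q(-13, T(-4) - 3*4) = -(-27)*(0 - 3*4) = -(-27)*(0 - 12) = -(-27)*(-12) = -27*12 = -324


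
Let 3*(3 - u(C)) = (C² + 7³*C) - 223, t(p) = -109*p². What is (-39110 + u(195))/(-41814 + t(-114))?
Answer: 111004/2187567 ≈ 0.050743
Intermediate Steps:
u(C) = 232/3 - 343*C/3 - C²/3 (u(C) = 3 - ((C² + 7³*C) - 223)/3 = 3 - ((C² + 343*C) - 223)/3 = 3 - (-223 + C² + 343*C)/3 = 3 + (223/3 - 343*C/3 - C²/3) = 232/3 - 343*C/3 - C²/3)
(-39110 + u(195))/(-41814 + t(-114)) = (-39110 + (232/3 - 343/3*195 - ⅓*195²))/(-41814 - 109*(-114)²) = (-39110 + (232/3 - 22295 - ⅓*38025))/(-41814 - 109*12996) = (-39110 + (232/3 - 22295 - 12675))/(-41814 - 1416564) = (-39110 - 104678/3)/(-1458378) = -222008/3*(-1/1458378) = 111004/2187567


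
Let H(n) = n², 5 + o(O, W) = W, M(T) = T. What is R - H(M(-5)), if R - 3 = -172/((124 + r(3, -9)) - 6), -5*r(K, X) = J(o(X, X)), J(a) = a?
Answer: -3537/151 ≈ -23.424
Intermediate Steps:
o(O, W) = -5 + W
r(K, X) = 1 - X/5 (r(K, X) = -(-5 + X)/5 = 1 - X/5)
R = 238/151 (R = 3 - 172/((124 + (1 - ⅕*(-9))) - 6) = 3 - 172/((124 + (1 + 9/5)) - 6) = 3 - 172/((124 + 14/5) - 6) = 3 - 172/(634/5 - 6) = 3 - 172/604/5 = 3 - 172*5/604 = 3 - 215/151 = 238/151 ≈ 1.5762)
R - H(M(-5)) = 238/151 - 1*(-5)² = 238/151 - 1*25 = 238/151 - 25 = -3537/151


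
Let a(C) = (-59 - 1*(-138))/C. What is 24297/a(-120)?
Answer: -2915640/79 ≈ -36907.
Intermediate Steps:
a(C) = 79/C (a(C) = (-59 + 138)/C = 79/C)
24297/a(-120) = 24297/((79/(-120))) = 24297/((79*(-1/120))) = 24297/(-79/120) = 24297*(-120/79) = -2915640/79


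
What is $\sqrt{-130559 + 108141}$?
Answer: $i \sqrt{22418} \approx 149.73 i$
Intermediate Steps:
$\sqrt{-130559 + 108141} = \sqrt{-22418} = i \sqrt{22418}$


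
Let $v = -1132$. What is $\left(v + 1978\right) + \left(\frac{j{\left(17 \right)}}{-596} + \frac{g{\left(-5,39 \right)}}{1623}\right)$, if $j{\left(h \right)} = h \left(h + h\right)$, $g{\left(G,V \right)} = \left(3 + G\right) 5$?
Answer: $\frac{408699257}{483654} \approx 845.02$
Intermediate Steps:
$g{\left(G,V \right)} = 15 + 5 G$
$j{\left(h \right)} = 2 h^{2}$ ($j{\left(h \right)} = h 2 h = 2 h^{2}$)
$\left(v + 1978\right) + \left(\frac{j{\left(17 \right)}}{-596} + \frac{g{\left(-5,39 \right)}}{1623}\right) = \left(-1132 + 1978\right) + \left(\frac{2 \cdot 17^{2}}{-596} + \frac{15 + 5 \left(-5\right)}{1623}\right) = 846 + \left(2 \cdot 289 \left(- \frac{1}{596}\right) + \left(15 - 25\right) \frac{1}{1623}\right) = 846 + \left(578 \left(- \frac{1}{596}\right) - \frac{10}{1623}\right) = 846 - \frac{472027}{483654} = \frac{408699257}{483654}$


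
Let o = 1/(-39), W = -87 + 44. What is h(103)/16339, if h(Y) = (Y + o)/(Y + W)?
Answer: 1004/9558315 ≈ 0.00010504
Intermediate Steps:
W = -43
o = -1/39 ≈ -0.025641
h(Y) = (-1/39 + Y)/(-43 + Y) (h(Y) = (Y - 1/39)/(Y - 43) = (-1/39 + Y)/(-43 + Y))
h(103)/16339 = ((-1/39 + 103)/(-43 + 103))/16339 = ((4016/39)/60)*(1/16339) = ((1/60)*(4016/39))*(1/16339) = (1004/585)*(1/16339) = 1004/9558315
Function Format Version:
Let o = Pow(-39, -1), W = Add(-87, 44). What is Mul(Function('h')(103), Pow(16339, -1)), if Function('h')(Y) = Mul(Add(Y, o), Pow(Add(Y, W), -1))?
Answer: Rational(1004, 9558315) ≈ 0.00010504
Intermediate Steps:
W = -43
o = Rational(-1, 39) ≈ -0.025641
Function('h')(Y) = Mul(Pow(Add(-43, Y), -1), Add(Rational(-1, 39), Y)) (Function('h')(Y) = Mul(Add(Y, Rational(-1, 39)), Pow(Add(Y, -43), -1)) = Mul(Add(Rational(-1, 39), Y), Pow(Add(-43, Y), -1)) = Mul(Pow(Add(-43, Y), -1), Add(Rational(-1, 39), Y)))
Mul(Function('h')(103), Pow(16339, -1)) = Mul(Mul(Pow(Add(-43, 103), -1), Add(Rational(-1, 39), 103)), Pow(16339, -1)) = Mul(Mul(Pow(60, -1), Rational(4016, 39)), Rational(1, 16339)) = Mul(Mul(Rational(1, 60), Rational(4016, 39)), Rational(1, 16339)) = Mul(Rational(1004, 585), Rational(1, 16339)) = Rational(1004, 9558315)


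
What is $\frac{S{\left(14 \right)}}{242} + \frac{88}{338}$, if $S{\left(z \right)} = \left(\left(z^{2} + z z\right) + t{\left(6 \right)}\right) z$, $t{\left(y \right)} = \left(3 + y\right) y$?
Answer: $\frac{532942}{20449} \approx 26.062$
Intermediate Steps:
$t{\left(y \right)} = y \left(3 + y\right)$
$S{\left(z \right)} = z \left(54 + 2 z^{2}\right)$ ($S{\left(z \right)} = \left(\left(z^{2} + z z\right) + 6 \left(3 + 6\right)\right) z = \left(\left(z^{2} + z^{2}\right) + 6 \cdot 9\right) z = \left(2 z^{2} + 54\right) z = \left(54 + 2 z^{2}\right) z = z \left(54 + 2 z^{2}\right)$)
$\frac{S{\left(14 \right)}}{242} + \frac{88}{338} = \frac{2 \cdot 14 \left(27 + 14^{2}\right)}{242} + \frac{88}{338} = 2 \cdot 14 \left(27 + 196\right) \frac{1}{242} + 88 \cdot \frac{1}{338} = 2 \cdot 14 \cdot 223 \cdot \frac{1}{242} + \frac{44}{169} = 6244 \cdot \frac{1}{242} + \frac{44}{169} = \frac{3122}{121} + \frac{44}{169} = \frac{532942}{20449}$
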